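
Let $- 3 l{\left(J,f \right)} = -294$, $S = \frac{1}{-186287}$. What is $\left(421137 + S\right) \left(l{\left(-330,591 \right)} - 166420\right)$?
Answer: $- \frac{13048351476946396}{186287} \approx -7.0044 \cdot 10^{10}$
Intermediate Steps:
$S = - \frac{1}{186287} \approx -5.3681 \cdot 10^{-6}$
$l{\left(J,f \right)} = 98$ ($l{\left(J,f \right)} = \left(- \frac{1}{3}\right) \left(-294\right) = 98$)
$\left(421137 + S\right) \left(l{\left(-330,591 \right)} - 166420\right) = \left(421137 - \frac{1}{186287}\right) \left(98 - 166420\right) = \frac{78452348318}{186287} \left(-166322\right) = - \frac{13048351476946396}{186287}$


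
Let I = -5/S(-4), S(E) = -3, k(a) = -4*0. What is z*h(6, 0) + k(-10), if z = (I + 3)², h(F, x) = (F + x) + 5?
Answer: 2156/9 ≈ 239.56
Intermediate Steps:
k(a) = 0
h(F, x) = 5 + F + x
I = 5/3 (I = -5/(-3) = -5*(-⅓) = 5/3 ≈ 1.6667)
z = 196/9 (z = (5/3 + 3)² = (14/3)² = 196/9 ≈ 21.778)
z*h(6, 0) + k(-10) = 196*(5 + 6 + 0)/9 + 0 = (196/9)*11 + 0 = 2156/9 + 0 = 2156/9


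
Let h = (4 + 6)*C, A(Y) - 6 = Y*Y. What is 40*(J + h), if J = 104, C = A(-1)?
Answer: 6960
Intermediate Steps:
A(Y) = 6 + Y² (A(Y) = 6 + Y*Y = 6 + Y²)
C = 7 (C = 6 + (-1)² = 6 + 1 = 7)
h = 70 (h = (4 + 6)*7 = 10*7 = 70)
40*(J + h) = 40*(104 + 70) = 40*174 = 6960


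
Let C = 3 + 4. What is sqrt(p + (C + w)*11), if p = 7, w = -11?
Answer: I*sqrt(37) ≈ 6.0828*I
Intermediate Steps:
C = 7
sqrt(p + (C + w)*11) = sqrt(7 + (7 - 11)*11) = sqrt(7 - 4*11) = sqrt(7 - 44) = sqrt(-37) = I*sqrt(37)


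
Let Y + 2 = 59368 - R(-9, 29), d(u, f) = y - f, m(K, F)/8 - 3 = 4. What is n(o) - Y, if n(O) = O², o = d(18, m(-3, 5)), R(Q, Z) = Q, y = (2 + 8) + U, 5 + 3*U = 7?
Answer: -515879/9 ≈ -57320.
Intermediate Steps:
U = ⅔ (U = -5/3 + (⅓)*7 = -5/3 + 7/3 = ⅔ ≈ 0.66667)
y = 32/3 (y = (2 + 8) + ⅔ = 10 + ⅔ = 32/3 ≈ 10.667)
m(K, F) = 56 (m(K, F) = 24 + 8*4 = 24 + 32 = 56)
d(u, f) = 32/3 - f
o = -136/3 (o = 32/3 - 1*56 = 32/3 - 56 = -136/3 ≈ -45.333)
Y = 59375 (Y = -2 + (59368 - 1*(-9)) = -2 + (59368 + 9) = -2 + 59377 = 59375)
n(o) - Y = (-136/3)² - 1*59375 = 18496/9 - 59375 = -515879/9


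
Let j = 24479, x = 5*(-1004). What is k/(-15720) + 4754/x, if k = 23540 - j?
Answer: -233397/263048 ≈ -0.88728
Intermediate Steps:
x = -5020
k = -939 (k = 23540 - 1*24479 = 23540 - 24479 = -939)
k/(-15720) + 4754/x = -939/(-15720) + 4754/(-5020) = -939*(-1/15720) + 4754*(-1/5020) = 313/5240 - 2377/2510 = -233397/263048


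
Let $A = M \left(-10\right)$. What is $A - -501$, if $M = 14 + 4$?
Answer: $321$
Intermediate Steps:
$M = 18$
$A = -180$ ($A = 18 \left(-10\right) = -180$)
$A - -501 = -180 - -501 = -180 + 501 = 321$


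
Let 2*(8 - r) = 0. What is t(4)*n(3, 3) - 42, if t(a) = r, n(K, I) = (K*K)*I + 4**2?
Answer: 302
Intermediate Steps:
n(K, I) = 16 + I*K**2 (n(K, I) = K**2*I + 16 = I*K**2 + 16 = 16 + I*K**2)
r = 8 (r = 8 - 1/2*0 = 8 + 0 = 8)
t(a) = 8
t(4)*n(3, 3) - 42 = 8*(16 + 3*3**2) - 42 = 8*(16 + 3*9) - 42 = 8*(16 + 27) - 42 = 8*43 - 42 = 344 - 42 = 302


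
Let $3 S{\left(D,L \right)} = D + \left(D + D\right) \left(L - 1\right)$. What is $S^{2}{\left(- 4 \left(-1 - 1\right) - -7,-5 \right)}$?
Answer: $3025$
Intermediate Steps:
$S{\left(D,L \right)} = \frac{D}{3} + \frac{2 D \left(-1 + L\right)}{3}$ ($S{\left(D,L \right)} = \frac{D + \left(D + D\right) \left(L - 1\right)}{3} = \frac{D + 2 D \left(-1 + L\right)}{3} = \frac{D}{3} + \frac{2 D \left(-1 + L\right)}{3}$)
$S^{2}{\left(- 4 \left(-1 - 1\right) - -7,-5 \right)} = \left(\frac{\left(- 4 \left(-1 - 1\right) - -7\right) \left(-1 + 2 \left(-5\right)\right)}{3}\right)^{2} = \left(\frac{\left(\left(-4\right) \left(-2\right) + 7\right) \left(-1 - 10\right)}{3}\right)^{2} = \left(\frac{1}{3} \left(8 + 7\right) \left(-11\right)\right)^{2} = \left(\frac{1}{3} \cdot 15 \left(-11\right)\right)^{2} = \left(-55\right)^{2} = 3025$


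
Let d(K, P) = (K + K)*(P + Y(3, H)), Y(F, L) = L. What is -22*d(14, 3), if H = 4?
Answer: -4312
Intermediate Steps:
d(K, P) = 2*K*(4 + P) (d(K, P) = (K + K)*(P + 4) = (2*K)*(4 + P) = 2*K*(4 + P))
-22*d(14, 3) = -44*14*(4 + 3) = -44*14*7 = -22*196 = -4312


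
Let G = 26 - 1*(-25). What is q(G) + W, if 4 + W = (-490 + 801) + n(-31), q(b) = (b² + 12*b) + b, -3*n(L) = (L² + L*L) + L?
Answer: 8822/3 ≈ 2940.7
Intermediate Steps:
G = 51 (G = 26 + 25 = 51)
n(L) = -2*L²/3 - L/3 (n(L) = -((L² + L*L) + L)/3 = -((L² + L²) + L)/3 = -(2*L² + L)/3 = -(L + 2*L²)/3 = -2*L²/3 - L/3)
q(b) = b² + 13*b
W = -970/3 (W = -4 + ((-490 + 801) - ⅓*(-31)*(1 + 2*(-31))) = -4 + (311 - ⅓*(-31)*(1 - 62)) = -4 + (311 - ⅓*(-31)*(-61)) = -4 + (311 - 1891/3) = -4 - 958/3 = -970/3 ≈ -323.33)
q(G) + W = 51*(13 + 51) - 970/3 = 51*64 - 970/3 = 3264 - 970/3 = 8822/3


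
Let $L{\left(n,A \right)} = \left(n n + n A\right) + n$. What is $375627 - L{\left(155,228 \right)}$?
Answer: $316107$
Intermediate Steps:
$L{\left(n,A \right)} = n + n^{2} + A n$ ($L{\left(n,A \right)} = \left(n^{2} + A n\right) + n = n + n^{2} + A n$)
$375627 - L{\left(155,228 \right)} = 375627 - 155 \left(1 + 228 + 155\right) = 375627 - 155 \cdot 384 = 375627 - 59520 = 316107$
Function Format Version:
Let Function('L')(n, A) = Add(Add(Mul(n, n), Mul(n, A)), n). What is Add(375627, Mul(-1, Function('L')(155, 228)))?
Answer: 316107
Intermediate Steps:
Function('L')(n, A) = Add(n, Pow(n, 2), Mul(A, n)) (Function('L')(n, A) = Add(Add(Pow(n, 2), Mul(A, n)), n) = Add(n, Pow(n, 2), Mul(A, n)))
Add(375627, Mul(-1, Function('L')(155, 228))) = Add(375627, Mul(-1, Mul(155, Add(1, 228, 155)))) = Add(375627, Mul(-1, Mul(155, 384))) = Add(375627, Mul(-1, 59520)) = Add(375627, -59520) = 316107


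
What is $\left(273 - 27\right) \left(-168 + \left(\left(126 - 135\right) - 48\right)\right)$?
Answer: $-55350$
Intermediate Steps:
$\left(273 - 27\right) \left(-168 + \left(\left(126 - 135\right) - 48\right)\right) = 246 \left(-168 - 57\right) = 246 \left(-225\right) = -55350$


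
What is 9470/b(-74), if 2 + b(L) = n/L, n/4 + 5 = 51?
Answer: -175195/83 ≈ -2110.8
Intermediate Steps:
n = 184 (n = -20 + 4*51 = -20 + 204 = 184)
b(L) = -2 + 184/L
9470/b(-74) = 9470/(-2 + 184/(-74)) = 9470/(-2 + 184*(-1/74)) = 9470/(-2 - 92/37) = 9470/(-166/37) = 9470*(-37/166) = -175195/83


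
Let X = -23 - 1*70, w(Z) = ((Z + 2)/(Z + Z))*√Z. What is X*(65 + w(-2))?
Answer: -6045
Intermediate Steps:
w(Z) = (2 + Z)/(2*√Z) (w(Z) = ((2 + Z)/((2*Z)))*√Z = ((2 + Z)*(1/(2*Z)))*√Z = ((2 + Z)/(2*Z))*√Z = (2 + Z)/(2*√Z))
X = -93 (X = -23 - 70 = -93)
X*(65 + w(-2)) = -93*(65 + (2 - 2)/(2*√(-2))) = -93*(65 + (½)*(-I*√2/2)*0) = -93*(65 + 0) = -93*65 = -6045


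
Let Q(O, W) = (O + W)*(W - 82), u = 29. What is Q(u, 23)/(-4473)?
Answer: 3068/4473 ≈ 0.68589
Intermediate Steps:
Q(O, W) = (-82 + W)*(O + W) (Q(O, W) = (O + W)*(-82 + W) = (-82 + W)*(O + W))
Q(u, 23)/(-4473) = (23² - 82*29 - 82*23 + 29*23)/(-4473) = (529 - 2378 - 1886 + 667)*(-1/4473) = -3068*(-1/4473) = 3068/4473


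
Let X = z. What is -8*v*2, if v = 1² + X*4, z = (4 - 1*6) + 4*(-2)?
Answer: 624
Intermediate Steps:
z = -10 (z = (4 - 6) - 8 = -2 - 8 = -10)
X = -10
v = -39 (v = 1² - 10*4 = 1 - 40 = -39)
-8*v*2 = -8*(-39)*2 = 312*2 = 624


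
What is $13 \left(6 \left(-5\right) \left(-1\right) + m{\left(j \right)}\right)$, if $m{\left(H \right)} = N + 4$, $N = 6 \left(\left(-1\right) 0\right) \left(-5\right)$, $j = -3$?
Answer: $442$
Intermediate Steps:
$N = 0$ ($N = 6 \cdot 0 \left(-5\right) = 0 \left(-5\right) = 0$)
$m{\left(H \right)} = 4$ ($m{\left(H \right)} = 0 + 4 = 4$)
$13 \left(6 \left(-5\right) \left(-1\right) + m{\left(j \right)}\right) = 13 \left(6 \left(-5\right) \left(-1\right) + 4\right) = 13 \left(\left(-30\right) \left(-1\right) + 4\right) = 13 \left(30 + 4\right) = 13 \cdot 34 = 442$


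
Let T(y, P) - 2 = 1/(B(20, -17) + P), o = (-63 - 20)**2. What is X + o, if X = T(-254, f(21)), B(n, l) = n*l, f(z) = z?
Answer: 2198228/319 ≈ 6891.0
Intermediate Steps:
o = 6889 (o = (-83)**2 = 6889)
B(n, l) = l*n
T(y, P) = 2 + 1/(-340 + P) (T(y, P) = 2 + 1/(-17*20 + P) = 2 + 1/(-340 + P))
X = 637/319 (X = (-679 + 2*21)/(-340 + 21) = (-679 + 42)/(-319) = -1/319*(-637) = 637/319 ≈ 1.9969)
X + o = 637/319 + 6889 = 2198228/319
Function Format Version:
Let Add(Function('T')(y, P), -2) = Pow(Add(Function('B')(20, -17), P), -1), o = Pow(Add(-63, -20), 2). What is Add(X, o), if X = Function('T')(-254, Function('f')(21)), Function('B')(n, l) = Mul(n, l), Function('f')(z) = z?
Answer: Rational(2198228, 319) ≈ 6891.0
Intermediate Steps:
o = 6889 (o = Pow(-83, 2) = 6889)
Function('B')(n, l) = Mul(l, n)
Function('T')(y, P) = Add(2, Pow(Add(-340, P), -1)) (Function('T')(y, P) = Add(2, Pow(Add(Mul(-17, 20), P), -1)) = Add(2, Pow(Add(-340, P), -1)))
X = Rational(637, 319) (X = Mul(Pow(Add(-340, 21), -1), Add(-679, Mul(2, 21))) = Mul(Pow(-319, -1), Add(-679, 42)) = Mul(Rational(-1, 319), -637) = Rational(637, 319) ≈ 1.9969)
Add(X, o) = Add(Rational(637, 319), 6889) = Rational(2198228, 319)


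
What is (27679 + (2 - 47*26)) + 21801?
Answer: 48260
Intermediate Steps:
(27679 + (2 - 47*26)) + 21801 = (27679 + (2 - 1222)) + 21801 = (27679 - 1220) + 21801 = 26459 + 21801 = 48260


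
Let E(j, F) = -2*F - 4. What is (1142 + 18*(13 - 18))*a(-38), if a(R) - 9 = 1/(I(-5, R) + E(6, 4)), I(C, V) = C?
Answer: 159904/17 ≈ 9406.1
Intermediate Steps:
E(j, F) = -4 - 2*F
a(R) = 152/17 (a(R) = 9 + 1/(-5 + (-4 - 2*4)) = 9 + 1/(-5 + (-4 - 8)) = 9 + 1/(-5 - 12) = 9 + 1/(-17) = 9 - 1/17 = 152/17)
(1142 + 18*(13 - 18))*a(-38) = (1142 + 18*(13 - 18))*(152/17) = (1142 + 18*(-5))*(152/17) = (1142 - 90)*(152/17) = 1052*(152/17) = 159904/17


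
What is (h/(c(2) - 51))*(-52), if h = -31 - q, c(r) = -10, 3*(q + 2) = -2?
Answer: -4420/183 ≈ -24.153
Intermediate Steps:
q = -8/3 (q = -2 + (⅓)*(-2) = -2 - ⅔ = -8/3 ≈ -2.6667)
h = -85/3 (h = -31 - 1*(-8/3) = -31 + 8/3 = -85/3 ≈ -28.333)
(h/(c(2) - 51))*(-52) = -85/(3*(-10 - 51))*(-52) = -85/3/(-61)*(-52) = -85/3*(-1/61)*(-52) = (85/183)*(-52) = -4420/183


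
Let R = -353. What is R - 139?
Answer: -492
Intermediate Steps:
R - 139 = -353 - 139 = -492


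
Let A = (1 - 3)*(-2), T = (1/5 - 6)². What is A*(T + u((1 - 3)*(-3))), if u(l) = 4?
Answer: 3764/25 ≈ 150.56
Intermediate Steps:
T = 841/25 (T = (⅕ - 6)² = (-29/5)² = 841/25 ≈ 33.640)
A = 4 (A = -2*(-2) = 4)
A*(T + u((1 - 3)*(-3))) = 4*(841/25 + 4) = 4*(941/25) = 3764/25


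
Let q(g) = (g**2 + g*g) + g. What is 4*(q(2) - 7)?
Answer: 12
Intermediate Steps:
q(g) = g + 2*g**2 (q(g) = (g**2 + g**2) + g = 2*g**2 + g = g + 2*g**2)
4*(q(2) - 7) = 4*(2*(1 + 2*2) - 7) = 4*(2*(1 + 4) - 7) = 4*(2*5 - 7) = 4*(10 - 7) = 4*3 = 12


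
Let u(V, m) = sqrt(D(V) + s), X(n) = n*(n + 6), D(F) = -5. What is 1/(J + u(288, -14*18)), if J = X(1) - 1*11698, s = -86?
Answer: -11691/136679572 - I*sqrt(91)/136679572 ≈ -8.5536e-5 - 6.9794e-8*I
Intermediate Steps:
X(n) = n*(6 + n)
u(V, m) = I*sqrt(91) (u(V, m) = sqrt(-5 - 86) = sqrt(-91) = I*sqrt(91))
J = -11691 (J = 1*(6 + 1) - 1*11698 = 1*7 - 11698 = 7 - 11698 = -11691)
1/(J + u(288, -14*18)) = 1/(-11691 + I*sqrt(91))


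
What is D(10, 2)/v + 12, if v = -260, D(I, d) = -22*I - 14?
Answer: 129/10 ≈ 12.900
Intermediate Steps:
D(I, d) = -14 - 22*I
D(10, 2)/v + 12 = (-14 - 22*10)/(-260) + 12 = (-14 - 220)*(-1/260) + 12 = -234*(-1/260) + 12 = 9/10 + 12 = 129/10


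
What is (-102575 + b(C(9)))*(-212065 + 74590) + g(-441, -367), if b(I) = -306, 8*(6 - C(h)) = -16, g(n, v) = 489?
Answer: 14143565964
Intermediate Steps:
C(h) = 8 (C(h) = 6 - ⅛*(-16) = 6 + 2 = 8)
(-102575 + b(C(9)))*(-212065 + 74590) + g(-441, -367) = (-102575 - 306)*(-212065 + 74590) + 489 = -102881*(-137475) + 489 = 14143565475 + 489 = 14143565964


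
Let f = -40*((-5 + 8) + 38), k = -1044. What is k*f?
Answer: 1712160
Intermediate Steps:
f = -1640 (f = -40*(3 + 38) = -40*41 = -1640)
k*f = -1044*(-1640) = 1712160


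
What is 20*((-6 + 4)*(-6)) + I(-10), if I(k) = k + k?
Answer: 220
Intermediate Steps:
I(k) = 2*k
20*((-6 + 4)*(-6)) + I(-10) = 20*((-6 + 4)*(-6)) + 2*(-10) = 20*(-2*(-6)) - 20 = 20*12 - 20 = 240 - 20 = 220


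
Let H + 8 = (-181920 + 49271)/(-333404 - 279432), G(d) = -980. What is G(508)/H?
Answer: 600579280/4770039 ≈ 125.91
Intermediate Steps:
H = -4770039/612836 (H = -8 + (-181920 + 49271)/(-333404 - 279432) = -8 - 132649/(-612836) = -8 - 132649*(-1/612836) = -8 + 132649/612836 = -4770039/612836 ≈ -7.7835)
G(508)/H = -980/(-4770039/612836) = -980*(-612836/4770039) = 600579280/4770039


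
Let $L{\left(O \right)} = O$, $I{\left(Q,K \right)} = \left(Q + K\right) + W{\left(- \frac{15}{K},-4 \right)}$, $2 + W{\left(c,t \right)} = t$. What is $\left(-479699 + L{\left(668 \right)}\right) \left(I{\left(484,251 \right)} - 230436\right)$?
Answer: $110036773917$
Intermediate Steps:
$W{\left(c,t \right)} = -2 + t$
$I{\left(Q,K \right)} = -6 + K + Q$ ($I{\left(Q,K \right)} = \left(Q + K\right) - 6 = \left(K + Q\right) - 6 = -6 + K + Q$)
$\left(-479699 + L{\left(668 \right)}\right) \left(I{\left(484,251 \right)} - 230436\right) = \left(-479699 + 668\right) \left(\left(-6 + 251 + 484\right) - 230436\right) = - 479031 \left(729 - 230436\right) = \left(-479031\right) \left(-229707\right) = 110036773917$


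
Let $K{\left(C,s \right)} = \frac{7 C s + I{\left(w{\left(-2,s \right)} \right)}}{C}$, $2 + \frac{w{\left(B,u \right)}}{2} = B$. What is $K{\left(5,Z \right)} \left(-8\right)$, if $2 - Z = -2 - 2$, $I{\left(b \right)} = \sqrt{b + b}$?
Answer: $-336 - \frac{32 i}{5} \approx -336.0 - 6.4 i$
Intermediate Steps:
$w{\left(B,u \right)} = -4 + 2 B$
$I{\left(b \right)} = \sqrt{2} \sqrt{b}$ ($I{\left(b \right)} = \sqrt{2 b} = \sqrt{2} \sqrt{b}$)
$Z = 6$ ($Z = 2 - \left(-2 - 2\right) = 2 - -4 = 2 + 4 = 6$)
$K{\left(C,s \right)} = \frac{4 i + 7 C s}{C}$ ($K{\left(C,s \right)} = \frac{7 C s + \sqrt{2} \sqrt{-4 + 2 \left(-2\right)}}{C} = \frac{7 C s + \sqrt{2} \sqrt{-4 - 4}}{C} = \frac{7 C s + \sqrt{2} \sqrt{-8}}{C} = \frac{7 C s + \sqrt{2} \cdot 2 i \sqrt{2}}{C} = \frac{7 C s + 4 i}{C} = \frac{4 i + 7 C s}{C}$)
$K{\left(5,Z \right)} \left(-8\right) = \left(7 \cdot 6 + \frac{4 i}{5}\right) \left(-8\right) = \left(42 + 4 i \frac{1}{5}\right) \left(-8\right) = \left(42 + \frac{4 i}{5}\right) \left(-8\right) = -336 - \frac{32 i}{5}$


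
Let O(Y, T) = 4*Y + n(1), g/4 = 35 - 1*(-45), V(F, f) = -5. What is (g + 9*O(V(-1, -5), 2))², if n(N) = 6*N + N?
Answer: 41209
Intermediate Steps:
g = 320 (g = 4*(35 - 1*(-45)) = 4*(35 + 45) = 4*80 = 320)
n(N) = 7*N
O(Y, T) = 7 + 4*Y (O(Y, T) = 4*Y + 7*1 = 4*Y + 7 = 7 + 4*Y)
(g + 9*O(V(-1, -5), 2))² = (320 + 9*(7 + 4*(-5)))² = (320 + 9*(7 - 20))² = (320 + 9*(-13))² = (320 - 117)² = 203² = 41209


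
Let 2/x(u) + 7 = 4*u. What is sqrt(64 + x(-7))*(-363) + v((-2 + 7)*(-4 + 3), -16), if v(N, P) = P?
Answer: -16 - 363*sqrt(78330)/35 ≈ -2918.7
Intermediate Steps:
x(u) = 2/(-7 + 4*u)
sqrt(64 + x(-7))*(-363) + v((-2 + 7)*(-4 + 3), -16) = sqrt(64 + 2/(-7 + 4*(-7)))*(-363) - 16 = sqrt(64 + 2/(-7 - 28))*(-363) - 16 = sqrt(64 + 2/(-35))*(-363) - 16 = sqrt(64 + 2*(-1/35))*(-363) - 16 = sqrt(64 - 2/35)*(-363) - 16 = sqrt(2238/35)*(-363) - 16 = (sqrt(78330)/35)*(-363) - 16 = -363*sqrt(78330)/35 - 16 = -16 - 363*sqrt(78330)/35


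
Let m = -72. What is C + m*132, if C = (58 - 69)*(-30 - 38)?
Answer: -8756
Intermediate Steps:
C = 748 (C = -11*(-68) = 748)
C + m*132 = 748 - 72*132 = 748 - 9504 = -8756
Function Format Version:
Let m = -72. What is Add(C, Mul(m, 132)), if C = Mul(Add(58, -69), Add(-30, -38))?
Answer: -8756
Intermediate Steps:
C = 748 (C = Mul(-11, -68) = 748)
Add(C, Mul(m, 132)) = Add(748, Mul(-72, 132)) = Add(748, -9504) = -8756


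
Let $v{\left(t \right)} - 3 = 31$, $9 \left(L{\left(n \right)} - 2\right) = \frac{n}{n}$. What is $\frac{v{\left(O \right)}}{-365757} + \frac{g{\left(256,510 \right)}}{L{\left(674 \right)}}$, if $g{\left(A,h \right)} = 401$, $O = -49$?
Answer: $\frac{1320016367}{6949383} \approx 189.95$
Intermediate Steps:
$L{\left(n \right)} = \frac{19}{9}$ ($L{\left(n \right)} = 2 + \frac{n \frac{1}{n}}{9} = 2 + \frac{1}{9} \cdot 1 = 2 + \frac{1}{9} = \frac{19}{9}$)
$v{\left(t \right)} = 34$ ($v{\left(t \right)} = 3 + 31 = 34$)
$\frac{v{\left(O \right)}}{-365757} + \frac{g{\left(256,510 \right)}}{L{\left(674 \right)}} = \frac{34}{-365757} + \frac{401}{\frac{19}{9}} = 34 \left(- \frac{1}{365757}\right) + 401 \cdot \frac{9}{19} = - \frac{34}{365757} + \frac{3609}{19} = \frac{1320016367}{6949383}$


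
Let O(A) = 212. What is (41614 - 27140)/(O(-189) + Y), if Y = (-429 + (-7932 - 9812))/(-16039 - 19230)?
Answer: 510483506/7495201 ≈ 68.108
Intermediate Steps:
Y = 18173/35269 (Y = (-429 - 17744)/(-35269) = -18173*(-1/35269) = 18173/35269 ≈ 0.51527)
(41614 - 27140)/(O(-189) + Y) = (41614 - 27140)/(212 + 18173/35269) = 14474/(7495201/35269) = 14474*(35269/7495201) = 510483506/7495201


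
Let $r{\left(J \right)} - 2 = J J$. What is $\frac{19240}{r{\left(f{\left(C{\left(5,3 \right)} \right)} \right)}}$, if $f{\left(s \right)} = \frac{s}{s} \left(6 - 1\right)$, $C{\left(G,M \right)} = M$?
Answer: $\frac{19240}{27} \approx 712.59$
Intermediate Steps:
$f{\left(s \right)} = 5$ ($f{\left(s \right)} = 1 \cdot 5 = 5$)
$r{\left(J \right)} = 2 + J^{2}$ ($r{\left(J \right)} = 2 + J J = 2 + J^{2}$)
$\frac{19240}{r{\left(f{\left(C{\left(5,3 \right)} \right)} \right)}} = \frac{19240}{2 + 5^{2}} = \frac{19240}{2 + 25} = \frac{19240}{27}$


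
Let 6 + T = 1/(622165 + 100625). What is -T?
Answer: 4336739/722790 ≈ 6.0000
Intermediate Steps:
T = -4336739/722790 (T = -6 + 1/(622165 + 100625) = -6 + 1/722790 = -4336739/722790 ≈ -6.0000)
-T = -1*(-4336739/722790) = 4336739/722790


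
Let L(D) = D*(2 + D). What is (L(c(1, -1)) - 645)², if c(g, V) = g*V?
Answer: 417316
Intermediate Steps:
c(g, V) = V*g
(L(c(1, -1)) - 645)² = ((-1*1)*(2 - 1*1) - 645)² = (-(2 - 1) - 645)² = (-1*1 - 645)² = (-1 - 645)² = (-646)² = 417316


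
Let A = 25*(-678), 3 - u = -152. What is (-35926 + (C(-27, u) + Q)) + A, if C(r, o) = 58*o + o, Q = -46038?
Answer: -89769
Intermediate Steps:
u = 155 (u = 3 - 1*(-152) = 3 + 152 = 155)
C(r, o) = 59*o
A = -16950
(-35926 + (C(-27, u) + Q)) + A = (-35926 + (59*155 - 46038)) - 16950 = (-35926 + (9145 - 46038)) - 16950 = (-35926 - 36893) - 16950 = -72819 - 16950 = -89769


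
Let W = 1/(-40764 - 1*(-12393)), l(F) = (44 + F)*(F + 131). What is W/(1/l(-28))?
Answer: -1648/28371 ≈ -0.058087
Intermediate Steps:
l(F) = (44 + F)*(131 + F)
W = -1/28371 (W = 1/(-40764 + 12393) = 1/(-28371) = -1/28371 ≈ -3.5247e-5)
W/(1/l(-28)) = -1/(28371*(1/(5764 + (-28)² + 175*(-28)))) = -1/(28371*(1/(5764 + 784 - 4900))) = -1/(28371*(1/1648)) = -1/(28371*1/1648) = -1/28371*1648 = -1648/28371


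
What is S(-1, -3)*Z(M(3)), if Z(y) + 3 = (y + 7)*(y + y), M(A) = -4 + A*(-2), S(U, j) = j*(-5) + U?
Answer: 798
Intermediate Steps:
S(U, j) = U - 5*j (S(U, j) = -5*j + U = U - 5*j)
M(A) = -4 - 2*A
Z(y) = -3 + 2*y*(7 + y) (Z(y) = -3 + (y + 7)*(y + y) = -3 + (7 + y)*(2*y) = -3 + 2*y*(7 + y))
S(-1, -3)*Z(M(3)) = (-1 - 5*(-3))*(-3 + 2*(-4 - 2*3)² + 14*(-4 - 2*3)) = (-1 + 15)*(-3 + 2*(-4 - 6)² + 14*(-4 - 6)) = 14*(-3 + 2*(-10)² + 14*(-10)) = 14*(-3 + 2*100 - 140) = 14*(-3 + 200 - 140) = 14*57 = 798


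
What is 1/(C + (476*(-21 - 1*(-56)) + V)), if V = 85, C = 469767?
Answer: 1/486512 ≈ 2.0554e-6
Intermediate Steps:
1/(C + (476*(-21 - 1*(-56)) + V)) = 1/(469767 + (476*(-21 - 1*(-56)) + 85)) = 1/(469767 + (476*(-21 + 56) + 85)) = 1/(469767 + (476*35 + 85)) = 1/(469767 + (16660 + 85)) = 1/(469767 + 16745) = 1/486512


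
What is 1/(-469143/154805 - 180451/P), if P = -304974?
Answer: -47211500070/115141700227 ≈ -0.41003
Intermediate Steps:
1/(-469143/154805 - 180451/P) = 1/(-469143/154805 - 180451/(-304974)) = 1/(-469143*1/154805 - 180451*(-1/304974)) = 1/(-469143/154805 + 180451/304974) = 1/(-115141700227/47211500070) = -47211500070/115141700227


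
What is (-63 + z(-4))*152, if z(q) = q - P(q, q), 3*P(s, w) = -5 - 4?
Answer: -9728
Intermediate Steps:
P(s, w) = -3 (P(s, w) = (-5 - 4)/3 = (1/3)*(-9) = -3)
z(q) = 3 + q (z(q) = q - 1*(-3) = q + 3 = 3 + q)
(-63 + z(-4))*152 = (-63 + (3 - 4))*152 = (-63 - 1)*152 = -64*152 = -9728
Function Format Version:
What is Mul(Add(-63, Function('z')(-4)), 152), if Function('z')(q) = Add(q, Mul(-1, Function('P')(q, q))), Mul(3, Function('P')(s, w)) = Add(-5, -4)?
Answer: -9728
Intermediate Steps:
Function('P')(s, w) = -3 (Function('P')(s, w) = Mul(Rational(1, 3), Add(-5, -4)) = Mul(Rational(1, 3), -9) = -3)
Function('z')(q) = Add(3, q) (Function('z')(q) = Add(q, Mul(-1, -3)) = Add(q, 3) = Add(3, q))
Mul(Add(-63, Function('z')(-4)), 152) = Mul(Add(-63, Add(3, -4)), 152) = Mul(Add(-63, -1), 152) = Mul(-64, 152) = -9728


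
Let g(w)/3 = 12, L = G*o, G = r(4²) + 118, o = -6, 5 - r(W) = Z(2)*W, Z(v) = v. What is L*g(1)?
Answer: -19656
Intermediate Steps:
r(W) = 5 - 2*W
G = 91 (G = (5 - 2*4²) + 118 = (5 - 2*16) + 118 = (5 - 32) + 118 = -27 + 118 = 91)
L = -546 (L = 91*(-6) = -546)
g(w) = 36 (g(w) = 3*12 = 36)
L*g(1) = -546*36 = -19656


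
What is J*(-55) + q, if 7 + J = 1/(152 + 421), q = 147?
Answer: 304781/573 ≈ 531.90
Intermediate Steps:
J = -4010/573 (J = -7 + 1/(152 + 421) = -7 + 1/573 = -4010/573 ≈ -6.9983)
J*(-55) + q = -4010/573*(-55) + 147 = 220550/573 + 147 = 304781/573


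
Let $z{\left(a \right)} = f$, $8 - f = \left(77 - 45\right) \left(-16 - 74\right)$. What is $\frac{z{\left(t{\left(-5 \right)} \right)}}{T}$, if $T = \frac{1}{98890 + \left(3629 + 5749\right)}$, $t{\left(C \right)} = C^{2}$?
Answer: $312677984$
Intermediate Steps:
$f = 2888$ ($f = 8 - \left(77 - 45\right) \left(-16 - 74\right) = 8 - 32 \left(-90\right) = 8 - -2880 = 8 + 2880 = 2888$)
$z{\left(a \right)} = 2888$
$T = \frac{1}{108268}$ ($T = \frac{1}{98890 + 9378} = \frac{1}{108268} \approx 9.2363 \cdot 10^{-6}$)
$\frac{z{\left(t{\left(-5 \right)} \right)}}{T} = 2888 \frac{1}{\frac{1}{108268}} = 2888 \cdot 108268 = 312677984$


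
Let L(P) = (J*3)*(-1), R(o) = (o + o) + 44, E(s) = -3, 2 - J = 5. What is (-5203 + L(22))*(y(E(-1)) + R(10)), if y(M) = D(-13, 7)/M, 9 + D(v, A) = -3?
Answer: -353192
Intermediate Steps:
J = -3 (J = 2 - 1*5 = 2 - 5 = -3)
D(v, A) = -12 (D(v, A) = -9 - 3 = -12)
R(o) = 44 + 2*o (R(o) = 2*o + 44 = 44 + 2*o)
L(P) = 9 (L(P) = -3*3*(-1) = -9*(-1) = 9)
y(M) = -12/M
(-5203 + L(22))*(y(E(-1)) + R(10)) = (-5203 + 9)*(-12/(-3) + (44 + 2*10)) = -5194*(-12*(-1/3) + (44 + 20)) = -5194*(4 + 64) = -5194*68 = -353192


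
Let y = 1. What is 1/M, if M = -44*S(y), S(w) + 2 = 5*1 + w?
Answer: -1/176 ≈ -0.0056818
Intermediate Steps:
S(w) = 3 + w (S(w) = -2 + (5*1 + w) = -2 + (5 + w) = 3 + w)
M = -176 (M = -44*(3 + 1) = -44*4 = -176)
1/M = 1/(-176) = -1/176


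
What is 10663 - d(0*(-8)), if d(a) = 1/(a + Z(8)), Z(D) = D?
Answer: 85303/8 ≈ 10663.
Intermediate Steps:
d(a) = 1/(8 + a) (d(a) = 1/(a + 8) = 1/(8 + a))
10663 - d(0*(-8)) = 10663 - 1/(8 + 0*(-8)) = 10663 - 1/(8 + 0) = 10663 - 1/8 = 10663 - 1*⅛ = 10663 - ⅛ = 85303/8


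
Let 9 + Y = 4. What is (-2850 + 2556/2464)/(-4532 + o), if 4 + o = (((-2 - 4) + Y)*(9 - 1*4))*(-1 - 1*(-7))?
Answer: 584987/999152 ≈ 0.58548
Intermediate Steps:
Y = -5 (Y = -9 + 4 = -5)
o = -334 (o = -4 + (((-2 - 4) - 5)*(9 - 1*4))*(-1 - 1*(-7)) = -4 + ((-6 - 5)*(9 - 4))*(-1 + 7) = -4 - 11*5*6 = -4 - 55*6 = -4 - 330 = -334)
(-2850 + 2556/2464)/(-4532 + o) = (-2850 + 2556/2464)/(-4532 - 334) = (-2850 + 2556*(1/2464))/(-4866) = (-2850 + 639/616)*(-1/4866) = -1754961/616*(-1/4866) = 584987/999152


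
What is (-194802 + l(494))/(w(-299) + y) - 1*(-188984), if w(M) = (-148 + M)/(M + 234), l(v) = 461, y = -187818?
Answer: 2307076955597/12207723 ≈ 1.8899e+5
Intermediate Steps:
w(M) = (-148 + M)/(234 + M)
(-194802 + l(494))/(w(-299) + y) - 1*(-188984) = (-194802 + 461)/((-148 - 299)/(234 - 299) - 187818) - 1*(-188984) = -194341/(-447/(-65) - 187818) + 188984 = -194341/(-1/65*(-447) - 187818) + 188984 = -194341/(447/65 - 187818) + 188984 = -194341/(-12207723/65) + 188984 = -194341*(-65/12207723) + 188984 = 12632165/12207723 + 188984 = 2307076955597/12207723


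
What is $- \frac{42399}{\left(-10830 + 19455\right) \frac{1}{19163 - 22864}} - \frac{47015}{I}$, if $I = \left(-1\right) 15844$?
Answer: $\frac{828875123777}{45551500} \approx 18196.0$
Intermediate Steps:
$I = -15844$
$- \frac{42399}{\left(-10830 + 19455\right) \frac{1}{19163 - 22864}} - \frac{47015}{I} = - \frac{42399}{\left(-10830 + 19455\right) \frac{1}{19163 - 22864}} - \frac{47015}{-15844} = - \frac{42399}{8625 \frac{1}{-3701}} - - \frac{47015}{15844} = - \frac{42399}{8625 \left(- \frac{1}{3701}\right)} + \frac{47015}{15844} = - \frac{42399}{- \frac{8625}{3701}} + \frac{47015}{15844} = \left(-42399\right) \left(- \frac{3701}{8625}\right) + \frac{47015}{15844} = \frac{52306233}{2875} + \frac{47015}{15844} = \frac{828875123777}{45551500}$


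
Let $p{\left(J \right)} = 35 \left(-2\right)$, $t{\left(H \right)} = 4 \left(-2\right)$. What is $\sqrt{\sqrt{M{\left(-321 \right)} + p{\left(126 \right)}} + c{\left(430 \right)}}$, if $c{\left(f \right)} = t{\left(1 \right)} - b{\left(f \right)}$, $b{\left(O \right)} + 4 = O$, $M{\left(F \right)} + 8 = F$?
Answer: $\sqrt{-434 + i \sqrt{399}} \approx 0.4793 + 20.838 i$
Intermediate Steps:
$t{\left(H \right)} = -8$
$M{\left(F \right)} = -8 + F$
$b{\left(O \right)} = -4 + O$
$p{\left(J \right)} = -70$
$c{\left(f \right)} = -4 - f$ ($c{\left(f \right)} = -8 - \left(-4 + f\right) = -4 - f$)
$\sqrt{\sqrt{M{\left(-321 \right)} + p{\left(126 \right)}} + c{\left(430 \right)}} = \sqrt{\sqrt{\left(-8 - 321\right) - 70} - 434} = \sqrt{\sqrt{-329 - 70} - 434} = \sqrt{\sqrt{-399} - 434} = \sqrt{i \sqrt{399} - 434} = \sqrt{-434 + i \sqrt{399}}$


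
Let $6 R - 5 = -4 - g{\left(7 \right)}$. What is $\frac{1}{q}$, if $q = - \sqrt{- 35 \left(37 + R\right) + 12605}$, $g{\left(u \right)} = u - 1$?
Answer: $- \frac{\sqrt{408210}}{68035} \approx -0.009391$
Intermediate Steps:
$g{\left(u \right)} = -1 + u$
$R = - \frac{5}{6}$ ($R = \frac{5}{6} + \frac{-4 - \left(-1 + 7\right)}{6} = \frac{5}{6} + \frac{-4 - 6}{6} = \frac{5}{6} + \frac{1}{6} \left(-10\right) = \frac{5}{6} - \frac{5}{3} = - \frac{5}{6} \approx -0.83333$)
$q = - \frac{\sqrt{408210}}{6}$ ($q = - \sqrt{- 35 \left(37 - \frac{5}{6}\right) + 12605} = - \sqrt{\left(-35\right) \frac{217}{6} + 12605} = - \sqrt{- \frac{7595}{6} + 12605} = - \sqrt{\frac{68035}{6}} = - \frac{\sqrt{408210}}{6} \approx -106.49$)
$\frac{1}{q} = \frac{1}{\left(- \frac{1}{6}\right) \sqrt{408210}} = - \frac{\sqrt{408210}}{68035}$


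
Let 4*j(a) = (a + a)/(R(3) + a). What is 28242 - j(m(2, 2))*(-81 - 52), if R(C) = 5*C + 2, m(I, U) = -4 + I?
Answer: 423497/15 ≈ 28233.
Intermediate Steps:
R(C) = 2 + 5*C
j(a) = a/(2*(17 + a)) (j(a) = ((a + a)/((2 + 5*3) + a))/4 = ((2*a)/((2 + 15) + a))/4 = ((2*a)/(17 + a))/4 = (2*a/(17 + a))/4 = a/(2*(17 + a)))
28242 - j(m(2, 2))*(-81 - 52) = 28242 - (-4 + 2)/(2*(17 + (-4 + 2)))*(-81 - 52) = 28242 - (½)*(-2)/(17 - 2)*(-133) = 28242 - (½)*(-2)/15*(-133) = 28242 - (½)*(-2)*(1/15)*(-133) = 28242 - (-1)*(-133)/15 = 28242 - 1*133/15 = 28242 - 133/15 = 423497/15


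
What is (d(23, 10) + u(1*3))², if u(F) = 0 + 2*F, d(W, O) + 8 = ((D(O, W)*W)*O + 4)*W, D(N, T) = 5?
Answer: 704371600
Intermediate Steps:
d(W, O) = -8 + W*(4 + 5*O*W) (d(W, O) = -8 + ((5*W)*O + 4)*W = -8 + (5*O*W + 4)*W = -8 + (4 + 5*O*W)*W = -8 + W*(4 + 5*O*W))
u(F) = 2*F
(d(23, 10) + u(1*3))² = ((-8 + 4*23 + 5*10*23²) + 2*(1*3))² = ((-8 + 92 + 5*10*529) + 2*3)² = ((-8 + 92 + 26450) + 6)² = (26534 + 6)² = 26540² = 704371600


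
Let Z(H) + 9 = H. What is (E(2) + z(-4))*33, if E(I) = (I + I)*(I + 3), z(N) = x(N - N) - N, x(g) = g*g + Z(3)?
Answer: 594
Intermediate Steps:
Z(H) = -9 + H
x(g) = -6 + g² (x(g) = g*g + (-9 + 3) = g² - 6 = -6 + g²)
z(N) = -6 - N (z(N) = (-6 + (N - N)²) - N = (-6 + 0²) - N = (-6 + 0) - N = -6 - N)
E(I) = 2*I*(3 + I) (E(I) = (2*I)*(3 + I) = 2*I*(3 + I))
(E(2) + z(-4))*33 = (2*2*(3 + 2) + (-6 - 1*(-4)))*33 = (2*2*5 + (-6 + 4))*33 = (20 - 2)*33 = 18*33 = 594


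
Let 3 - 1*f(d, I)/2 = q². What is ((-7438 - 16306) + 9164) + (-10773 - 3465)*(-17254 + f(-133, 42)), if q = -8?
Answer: 247384908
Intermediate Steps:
f(d, I) = -122 (f(d, I) = 6 - 2*(-8)² = 6 - 2*64 = 6 - 128 = -122)
((-7438 - 16306) + 9164) + (-10773 - 3465)*(-17254 + f(-133, 42)) = ((-7438 - 16306) + 9164) + (-10773 - 3465)*(-17254 - 122) = (-23744 + 9164) - 14238*(-17376) = -14580 + 247399488 = 247384908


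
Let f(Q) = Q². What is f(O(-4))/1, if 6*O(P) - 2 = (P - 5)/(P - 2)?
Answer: 49/144 ≈ 0.34028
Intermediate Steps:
O(P) = ⅓ + (-5 + P)/(6*(-2 + P)) (O(P) = ⅓ + ((P - 5)/(P - 2))/6 = ⅓ + ((-5 + P)/(-2 + P))/6 = ⅓ + (-5 + P)/(6*(-2 + P)))
f(O(-4))/1 = ((-3 - 4)/(2*(-2 - 4)))²/1 = ((½)*(-7)/(-6))²*1 = ((½)*(-⅙)*(-7))²*1 = (7/12)²*1 = (49/144)*1 = 49/144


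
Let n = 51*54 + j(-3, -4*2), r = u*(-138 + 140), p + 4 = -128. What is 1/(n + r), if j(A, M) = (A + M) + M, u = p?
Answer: 1/2471 ≈ 0.00040469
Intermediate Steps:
p = -132 (p = -4 - 128 = -132)
u = -132
j(A, M) = A + 2*M
r = -264 (r = -132*(-138 + 140) = -132*2 = -264)
n = 2735 (n = 51*54 + (-3 + 2*(-4*2)) = 2754 + (-3 + 2*(-8)) = 2754 + (-3 - 16) = 2754 - 19 = 2735)
1/(n + r) = 1/(2735 - 264) = 1/2471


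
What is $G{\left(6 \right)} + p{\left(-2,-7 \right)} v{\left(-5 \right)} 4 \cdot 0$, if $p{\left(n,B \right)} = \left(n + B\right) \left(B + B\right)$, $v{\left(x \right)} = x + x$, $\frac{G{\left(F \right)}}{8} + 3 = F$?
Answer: $24$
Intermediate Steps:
$G{\left(F \right)} = -24 + 8 F$
$v{\left(x \right)} = 2 x$
$p{\left(n,B \right)} = 2 B \left(B + n\right)$ ($p{\left(n,B \right)} = \left(B + n\right) 2 B = 2 B \left(B + n\right)$)
$G{\left(6 \right)} + p{\left(-2,-7 \right)} v{\left(-5 \right)} 4 \cdot 0 = \left(-24 + 8 \cdot 6\right) + 2 \left(-7\right) \left(-7 - 2\right) 2 \left(-5\right) 4 \cdot 0 = \left(-24 + 48\right) + 2 \left(-7\right) \left(-9\right) \left(-10\right) 4 \cdot 0 = 24 + 126 \left(\left(-40\right) 0\right) = 24 + 126 \cdot 0 = 24 + 0 = 24$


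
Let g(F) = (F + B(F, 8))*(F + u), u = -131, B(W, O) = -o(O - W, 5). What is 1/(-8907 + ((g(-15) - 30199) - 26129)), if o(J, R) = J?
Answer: -1/59687 ≈ -1.6754e-5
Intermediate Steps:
B(W, O) = W - O (B(W, O) = -(O - W) = W - O)
g(F) = (-131 + F)*(-8 + 2*F) (g(F) = (F + (F - 1*8))*(F - 131) = (F + (F - 8))*(-131 + F) = (F + (-8 + F))*(-131 + F) = (-8 + 2*F)*(-131 + F) = (-131 + F)*(-8 + 2*F))
1/(-8907 + ((g(-15) - 30199) - 26129)) = 1/(-8907 + (((1048 - 270*(-15) + 2*(-15)²) - 30199) - 26129)) = 1/(-8907 + (((1048 + 4050 + 2*225) - 30199) - 26129)) = 1/(-8907 + (((1048 + 4050 + 450) - 30199) - 26129)) = 1/(-8907 + ((5548 - 30199) - 26129)) = 1/(-8907 + (-24651 - 26129)) = 1/(-8907 - 50780) = 1/(-59687) = -1/59687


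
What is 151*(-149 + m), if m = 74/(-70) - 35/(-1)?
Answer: -608077/35 ≈ -17374.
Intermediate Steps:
m = 1188/35 (m = 74*(-1/70) - 35*(-1) = -37/35 + 35 = 1188/35 ≈ 33.943)
151*(-149 + m) = 151*(-149 + 1188/35) = 151*(-4027/35) = -608077/35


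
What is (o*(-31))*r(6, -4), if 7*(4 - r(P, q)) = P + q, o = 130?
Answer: -104780/7 ≈ -14969.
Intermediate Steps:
r(P, q) = 4 - P/7 - q/7 (r(P, q) = 4 - (P + q)/7 = 4 + (-P/7 - q/7) = 4 - P/7 - q/7)
(o*(-31))*r(6, -4) = (130*(-31))*(4 - 1/7*6 - 1/7*(-4)) = -4030*(4 - 6/7 + 4/7) = -4030*26/7 = -104780/7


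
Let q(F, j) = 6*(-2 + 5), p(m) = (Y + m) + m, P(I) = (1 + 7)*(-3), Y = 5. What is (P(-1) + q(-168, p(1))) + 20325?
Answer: 20319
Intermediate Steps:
P(I) = -24 (P(I) = 8*(-3) = -24)
p(m) = 5 + 2*m (p(m) = (5 + m) + m = 5 + 2*m)
q(F, j) = 18 (q(F, j) = 6*3 = 18)
(P(-1) + q(-168, p(1))) + 20325 = (-24 + 18) + 20325 = -6 + 20325 = 20319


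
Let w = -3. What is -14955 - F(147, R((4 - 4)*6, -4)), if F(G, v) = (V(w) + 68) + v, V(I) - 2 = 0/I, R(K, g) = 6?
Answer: -15031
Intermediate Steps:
V(I) = 2 (V(I) = 2 + 0/I = 2 + 0 = 2)
F(G, v) = 70 + v (F(G, v) = (2 + 68) + v = 70 + v)
-14955 - F(147, R((4 - 4)*6, -4)) = -14955 - (70 + 6) = -14955 - 1*76 = -14955 - 76 = -15031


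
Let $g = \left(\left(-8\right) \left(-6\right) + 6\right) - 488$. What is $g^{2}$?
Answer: $188356$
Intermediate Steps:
$g = -434$ ($g = \left(48 + 6\right) - 488 = 54 - 488 = -434$)
$g^{2} = \left(-434\right)^{2} = 188356$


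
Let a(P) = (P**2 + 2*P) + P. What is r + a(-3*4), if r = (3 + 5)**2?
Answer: 172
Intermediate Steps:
a(P) = P**2 + 3*P
r = 64 (r = 8**2 = 64)
r + a(-3*4) = 64 + (-3*4)*(3 - 3*4) = 64 - 12*(3 - 12) = 64 - 12*(-9) = 64 + 108 = 172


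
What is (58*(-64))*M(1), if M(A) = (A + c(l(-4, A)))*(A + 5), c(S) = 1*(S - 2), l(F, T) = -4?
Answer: 111360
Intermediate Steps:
c(S) = -2 + S (c(S) = 1*(-2 + S) = -2 + S)
M(A) = (-6 + A)*(5 + A) (M(A) = (A + (-2 - 4))*(A + 5) = (A - 6)*(5 + A) = (-6 + A)*(5 + A))
(58*(-64))*M(1) = (58*(-64))*(-30 + 1² - 1*1) = -3712*(-30 + 1 - 1) = -3712*(-30) = 111360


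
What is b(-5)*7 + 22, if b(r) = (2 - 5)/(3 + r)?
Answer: 65/2 ≈ 32.500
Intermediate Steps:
b(r) = -3/(3 + r)
b(-5)*7 + 22 = -3/(3 - 5)*7 + 22 = -3/(-2)*7 + 22 = -3*(-½)*7 + 22 = (3/2)*7 + 22 = 21/2 + 22 = 65/2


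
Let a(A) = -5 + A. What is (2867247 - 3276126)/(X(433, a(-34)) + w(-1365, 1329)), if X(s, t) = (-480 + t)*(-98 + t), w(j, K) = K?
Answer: -45431/8048 ≈ -5.6450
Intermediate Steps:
(2867247 - 3276126)/(X(433, a(-34)) + w(-1365, 1329)) = (2867247 - 3276126)/((47040 + (-5 - 34)² - 578*(-5 - 34)) + 1329) = -408879/((47040 + (-39)² - 578*(-39)) + 1329) = -408879/((47040 + 1521 + 22542) + 1329) = -408879/(71103 + 1329) = -408879/72432 = -408879*1/72432 = -45431/8048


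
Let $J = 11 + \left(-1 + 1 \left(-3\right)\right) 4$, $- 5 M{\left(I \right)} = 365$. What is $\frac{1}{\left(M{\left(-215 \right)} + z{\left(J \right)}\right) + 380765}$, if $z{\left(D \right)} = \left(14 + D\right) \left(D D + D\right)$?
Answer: $\frac{1}{380872} \approx 2.6256 \cdot 10^{-6}$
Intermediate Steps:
$M{\left(I \right)} = -73$ ($M{\left(I \right)} = \left(- \frac{1}{5}\right) 365 = -73$)
$J = -5$ ($J = 11 + \left(-1 - 3\right) 4 = 11 - 16 = -5$)
$z{\left(D \right)} = \left(14 + D\right) \left(D + D^{2}\right)$ ($z{\left(D \right)} = \left(14 + D\right) \left(D^{2} + D\right) = \left(14 + D\right) \left(D + D^{2}\right)$)
$\frac{1}{\left(M{\left(-215 \right)} + z{\left(J \right)}\right) + 380765} = \frac{1}{\left(-73 - 5 \left(14 + \left(-5\right)^{2} + 15 \left(-5\right)\right)\right) + 380765} = \frac{1}{\left(-73 - 5 \left(14 + 25 - 75\right)\right) + 380765} = \frac{1}{\left(-73 - -180\right) + 380765} = \frac{1}{\left(-73 + 180\right) + 380765} = \frac{1}{107 + 380765} = \frac{1}{380872}$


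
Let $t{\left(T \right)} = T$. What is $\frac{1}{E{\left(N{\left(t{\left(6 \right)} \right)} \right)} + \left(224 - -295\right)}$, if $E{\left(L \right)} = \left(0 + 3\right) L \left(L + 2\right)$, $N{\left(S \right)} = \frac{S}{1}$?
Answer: $\frac{1}{663} \approx 0.0015083$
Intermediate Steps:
$N{\left(S \right)} = S$ ($N{\left(S \right)} = S 1 = S$)
$E{\left(L \right)} = 3 L \left(2 + L\right)$
$\frac{1}{E{\left(N{\left(t{\left(6 \right)} \right)} \right)} + \left(224 - -295\right)} = \frac{1}{3 \cdot 6 \left(2 + 6\right) + \left(224 - -295\right)} = \frac{1}{3 \cdot 6 \cdot 8 + \left(224 + 295\right)} = \frac{1}{144 + 519} = \frac{1}{663}$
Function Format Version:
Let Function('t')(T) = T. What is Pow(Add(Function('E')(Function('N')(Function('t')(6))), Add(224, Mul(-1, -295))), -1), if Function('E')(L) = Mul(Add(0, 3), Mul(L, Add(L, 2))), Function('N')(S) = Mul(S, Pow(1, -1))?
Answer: Rational(1, 663) ≈ 0.0015083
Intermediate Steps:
Function('N')(S) = S (Function('N')(S) = Mul(S, 1) = S)
Function('E')(L) = Mul(3, L, Add(2, L)) (Function('E')(L) = Mul(3, Mul(L, Add(2, L))) = Mul(3, L, Add(2, L)))
Pow(Add(Function('E')(Function('N')(Function('t')(6))), Add(224, Mul(-1, -295))), -1) = Pow(Add(Mul(3, 6, Add(2, 6)), Add(224, Mul(-1, -295))), -1) = Pow(Add(Mul(3, 6, 8), Add(224, 295)), -1) = Pow(Add(144, 519), -1) = Pow(663, -1) = Rational(1, 663)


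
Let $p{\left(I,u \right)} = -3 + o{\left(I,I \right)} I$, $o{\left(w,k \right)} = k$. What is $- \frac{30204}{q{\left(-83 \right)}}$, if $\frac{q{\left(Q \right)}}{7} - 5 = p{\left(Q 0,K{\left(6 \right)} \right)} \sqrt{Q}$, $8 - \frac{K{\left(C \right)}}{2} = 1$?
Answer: $- \frac{37755}{1351} - \frac{22653 i \sqrt{83}}{1351} \approx -27.946 - 152.76 i$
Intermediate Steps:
$K{\left(C \right)} = 14$ ($K{\left(C \right)} = 16 - 2 = 14$)
$p{\left(I,u \right)} = -3 + I^{2}$ ($p{\left(I,u \right)} = -3 + I I = -3 + I^{2}$)
$q{\left(Q \right)} = 35 - 21 \sqrt{Q}$ ($q{\left(Q \right)} = 35 + 7 \left(-3 + \left(Q 0\right)^{2}\right) \sqrt{Q} = 35 + 7 \left(-3 + 0^{2}\right) \sqrt{Q} = 35 + 7 \left(-3 + 0\right) \sqrt{Q} = 35 + 7 \left(- 3 \sqrt{Q}\right) = 35 - 21 \sqrt{Q}$)
$- \frac{30204}{q{\left(-83 \right)}} = - \frac{30204}{35 - 21 \sqrt{-83}} = - \frac{30204}{35 - 21 i \sqrt{83}}$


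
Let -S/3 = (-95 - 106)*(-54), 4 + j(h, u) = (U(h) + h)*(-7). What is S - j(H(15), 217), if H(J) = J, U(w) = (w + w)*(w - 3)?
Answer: -29933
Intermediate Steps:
U(w) = 2*w*(-3 + w) (U(w) = (2*w)*(-3 + w) = 2*w*(-3 + w))
j(h, u) = -4 - 7*h - 14*h*(-3 + h) (j(h, u) = -4 + (2*h*(-3 + h) + h)*(-7) = -4 + (h + 2*h*(-3 + h))*(-7) = -4 + (-7*h - 14*h*(-3 + h)) = -4 - 7*h - 14*h*(-3 + h))
S = -32562 (S = -3*(-95 - 106)*(-54) = -(-603)*(-54) = -3*10854 = -32562)
S - j(H(15), 217) = -32562 - (-4 - 14*15**2 + 35*15) = -32562 - (-4 - 14*225 + 525) = -32562 - (-4 - 3150 + 525) = -32562 - 1*(-2629) = -32562 + 2629 = -29933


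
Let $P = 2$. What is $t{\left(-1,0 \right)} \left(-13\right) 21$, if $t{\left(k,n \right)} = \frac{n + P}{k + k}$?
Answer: $273$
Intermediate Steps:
$t{\left(k,n \right)} = \frac{2 + n}{2 k}$ ($t{\left(k,n \right)} = \frac{n + 2}{k + k} = \frac{2 + n}{2 k}$)
$t{\left(-1,0 \right)} \left(-13\right) 21 = \frac{2 + 0}{2 \left(-1\right)} \left(-13\right) 21 = \frac{1}{2} \left(-1\right) 2 \left(-13\right) 21 = \left(-1\right) \left(-13\right) 21 = 13 \cdot 21 = 273$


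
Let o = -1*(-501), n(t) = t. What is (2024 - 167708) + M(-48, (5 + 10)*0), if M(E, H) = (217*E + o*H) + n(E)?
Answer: -176148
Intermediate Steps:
o = 501
M(E, H) = 218*E + 501*H (M(E, H) = (217*E + 501*H) + E = 218*E + 501*H)
(2024 - 167708) + M(-48, (5 + 10)*0) = (2024 - 167708) + (218*(-48) + 501*((5 + 10)*0)) = -165684 + (-10464 + 501*(15*0)) = -165684 + (-10464 + 501*0) = -165684 + (-10464 + 0) = -165684 - 10464 = -176148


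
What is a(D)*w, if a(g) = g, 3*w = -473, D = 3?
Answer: -473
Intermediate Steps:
w = -473/3 (w = (1/3)*(-473) = -473/3 ≈ -157.67)
a(D)*w = 3*(-473/3) = -473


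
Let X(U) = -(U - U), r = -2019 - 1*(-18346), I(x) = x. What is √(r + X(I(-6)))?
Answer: √16327 ≈ 127.78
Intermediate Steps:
r = 16327 (r = -2019 + 18346 = 16327)
X(U) = 0 (X(U) = -1*0 = 0)
√(r + X(I(-6))) = √(16327 + 0) = √16327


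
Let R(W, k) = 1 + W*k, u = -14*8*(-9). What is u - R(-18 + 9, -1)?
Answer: 998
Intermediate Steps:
u = 1008 (u = -112*(-9) = 1008)
u - R(-18 + 9, -1) = 1008 - (1 + (-18 + 9)*(-1)) = 1008 - (1 - 9*(-1)) = 1008 - (1 + 9) = 1008 - 1*10 = 1008 - 10 = 998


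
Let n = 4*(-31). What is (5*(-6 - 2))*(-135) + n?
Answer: 5276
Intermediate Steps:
n = -124
(5*(-6 - 2))*(-135) + n = (5*(-6 - 2))*(-135) - 124 = (5*(-8))*(-135) - 124 = -40*(-135) - 124 = 5400 - 124 = 5276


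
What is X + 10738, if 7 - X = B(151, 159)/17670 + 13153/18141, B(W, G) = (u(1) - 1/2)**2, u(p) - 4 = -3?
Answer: 1530708056491/142467320 ≈ 10744.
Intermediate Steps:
u(p) = 1 (u(p) = 4 - 3 = 1)
B(W, G) = 1/4 (B(W, G) = (1 - 1/2)**2 = (1/2)**2 = 1/4)
X = 893974331/142467320 (X = 7 - ((1/4)/17670 + 13153/18141) = 7 - ((1/4)*(1/17670) + 13153*(1/18141)) = 7 - (1/70680 + 13153/18141) = 7 - 1*103296909/142467320 = 7 - 103296909/142467320 = 893974331/142467320 ≈ 6.2749)
X + 10738 = 893974331/142467320 + 10738 = 1530708056491/142467320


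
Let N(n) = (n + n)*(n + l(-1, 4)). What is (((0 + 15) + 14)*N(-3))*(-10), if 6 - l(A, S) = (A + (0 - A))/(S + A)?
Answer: 5220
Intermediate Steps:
l(A, S) = 6 (l(A, S) = 6 - (A + (0 - A))/(S + A) = 6 - (A - A)/(A + S) = 6 - 0/(A + S) = 6 - 1*0 = 6 + 0 = 6)
N(n) = 2*n*(6 + n) (N(n) = (n + n)*(n + 6) = (2*n)*(6 + n) = 2*n*(6 + n))
(((0 + 15) + 14)*N(-3))*(-10) = (((0 + 15) + 14)*(2*(-3)*(6 - 3)))*(-10) = ((15 + 14)*(2*(-3)*3))*(-10) = (29*(-18))*(-10) = -522*(-10) = 5220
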